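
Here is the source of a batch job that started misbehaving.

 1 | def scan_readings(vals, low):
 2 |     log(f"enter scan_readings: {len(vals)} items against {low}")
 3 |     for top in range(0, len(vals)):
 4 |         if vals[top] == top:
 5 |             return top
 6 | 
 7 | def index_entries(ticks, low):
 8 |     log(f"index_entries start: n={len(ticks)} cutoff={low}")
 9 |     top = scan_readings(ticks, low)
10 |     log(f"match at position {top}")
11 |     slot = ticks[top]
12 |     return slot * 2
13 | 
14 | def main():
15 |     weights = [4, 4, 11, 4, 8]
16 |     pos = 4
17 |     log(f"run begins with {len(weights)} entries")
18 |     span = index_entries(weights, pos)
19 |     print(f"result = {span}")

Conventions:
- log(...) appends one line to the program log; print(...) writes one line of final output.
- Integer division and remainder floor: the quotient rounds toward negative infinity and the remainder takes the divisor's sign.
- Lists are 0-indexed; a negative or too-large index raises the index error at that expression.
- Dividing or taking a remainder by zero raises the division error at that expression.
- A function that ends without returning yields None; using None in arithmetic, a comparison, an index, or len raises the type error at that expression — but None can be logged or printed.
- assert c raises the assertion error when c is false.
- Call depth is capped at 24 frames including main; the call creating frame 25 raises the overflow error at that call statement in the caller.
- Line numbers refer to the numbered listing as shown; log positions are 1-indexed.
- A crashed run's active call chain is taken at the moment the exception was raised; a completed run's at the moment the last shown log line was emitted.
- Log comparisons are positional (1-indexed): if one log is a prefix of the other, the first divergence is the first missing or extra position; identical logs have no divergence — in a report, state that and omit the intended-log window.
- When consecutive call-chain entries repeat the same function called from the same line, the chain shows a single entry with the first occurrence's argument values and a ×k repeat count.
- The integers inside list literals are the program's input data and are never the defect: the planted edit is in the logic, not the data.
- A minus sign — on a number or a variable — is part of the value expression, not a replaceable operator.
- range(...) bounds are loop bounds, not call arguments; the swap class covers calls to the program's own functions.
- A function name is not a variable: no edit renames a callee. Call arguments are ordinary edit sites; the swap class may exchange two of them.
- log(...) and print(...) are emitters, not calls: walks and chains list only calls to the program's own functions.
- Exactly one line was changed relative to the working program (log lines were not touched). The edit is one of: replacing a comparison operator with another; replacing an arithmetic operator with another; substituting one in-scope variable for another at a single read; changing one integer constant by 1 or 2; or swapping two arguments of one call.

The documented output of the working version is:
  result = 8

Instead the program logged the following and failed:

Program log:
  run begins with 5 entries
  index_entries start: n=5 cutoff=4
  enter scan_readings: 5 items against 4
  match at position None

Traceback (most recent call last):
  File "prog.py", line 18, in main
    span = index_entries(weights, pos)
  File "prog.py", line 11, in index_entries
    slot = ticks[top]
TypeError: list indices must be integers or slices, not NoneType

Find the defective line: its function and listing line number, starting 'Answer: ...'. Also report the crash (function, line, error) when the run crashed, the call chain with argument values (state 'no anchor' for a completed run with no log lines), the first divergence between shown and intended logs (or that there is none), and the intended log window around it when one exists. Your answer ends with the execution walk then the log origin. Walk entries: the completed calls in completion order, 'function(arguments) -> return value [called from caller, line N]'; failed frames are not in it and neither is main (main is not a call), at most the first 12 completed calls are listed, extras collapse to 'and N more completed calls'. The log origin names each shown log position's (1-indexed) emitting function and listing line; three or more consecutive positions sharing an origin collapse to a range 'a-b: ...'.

Answer: the defect is in scan_readings at line 4.
Core observation: Log line 4 is where behavior first shows: 'match at position None' appears instead of 'match at position 0'.
Crash: index_entries, line 11, TypeError.
Call chain: main -> index_entries([4, 4, 11, 4, 8], 4) (called at line 18).
First divergence: position 4 — the shown line 'match at position None' should read 'match at position 0'.
Intended log window:
  2: index_entries start: n=5 cutoff=4
  3: enter scan_readings: 5 items against 4
  4: match at position 0
Execution walk:
  scan_readings([4, 4, 11, 4, 8], 4) -> None  [called from index_entries, line 9]
Origin of each log line:
  1 — main, line 17
  2 — index_entries, line 8
  3 — scan_readings, line 2
  4 — index_entries, line 10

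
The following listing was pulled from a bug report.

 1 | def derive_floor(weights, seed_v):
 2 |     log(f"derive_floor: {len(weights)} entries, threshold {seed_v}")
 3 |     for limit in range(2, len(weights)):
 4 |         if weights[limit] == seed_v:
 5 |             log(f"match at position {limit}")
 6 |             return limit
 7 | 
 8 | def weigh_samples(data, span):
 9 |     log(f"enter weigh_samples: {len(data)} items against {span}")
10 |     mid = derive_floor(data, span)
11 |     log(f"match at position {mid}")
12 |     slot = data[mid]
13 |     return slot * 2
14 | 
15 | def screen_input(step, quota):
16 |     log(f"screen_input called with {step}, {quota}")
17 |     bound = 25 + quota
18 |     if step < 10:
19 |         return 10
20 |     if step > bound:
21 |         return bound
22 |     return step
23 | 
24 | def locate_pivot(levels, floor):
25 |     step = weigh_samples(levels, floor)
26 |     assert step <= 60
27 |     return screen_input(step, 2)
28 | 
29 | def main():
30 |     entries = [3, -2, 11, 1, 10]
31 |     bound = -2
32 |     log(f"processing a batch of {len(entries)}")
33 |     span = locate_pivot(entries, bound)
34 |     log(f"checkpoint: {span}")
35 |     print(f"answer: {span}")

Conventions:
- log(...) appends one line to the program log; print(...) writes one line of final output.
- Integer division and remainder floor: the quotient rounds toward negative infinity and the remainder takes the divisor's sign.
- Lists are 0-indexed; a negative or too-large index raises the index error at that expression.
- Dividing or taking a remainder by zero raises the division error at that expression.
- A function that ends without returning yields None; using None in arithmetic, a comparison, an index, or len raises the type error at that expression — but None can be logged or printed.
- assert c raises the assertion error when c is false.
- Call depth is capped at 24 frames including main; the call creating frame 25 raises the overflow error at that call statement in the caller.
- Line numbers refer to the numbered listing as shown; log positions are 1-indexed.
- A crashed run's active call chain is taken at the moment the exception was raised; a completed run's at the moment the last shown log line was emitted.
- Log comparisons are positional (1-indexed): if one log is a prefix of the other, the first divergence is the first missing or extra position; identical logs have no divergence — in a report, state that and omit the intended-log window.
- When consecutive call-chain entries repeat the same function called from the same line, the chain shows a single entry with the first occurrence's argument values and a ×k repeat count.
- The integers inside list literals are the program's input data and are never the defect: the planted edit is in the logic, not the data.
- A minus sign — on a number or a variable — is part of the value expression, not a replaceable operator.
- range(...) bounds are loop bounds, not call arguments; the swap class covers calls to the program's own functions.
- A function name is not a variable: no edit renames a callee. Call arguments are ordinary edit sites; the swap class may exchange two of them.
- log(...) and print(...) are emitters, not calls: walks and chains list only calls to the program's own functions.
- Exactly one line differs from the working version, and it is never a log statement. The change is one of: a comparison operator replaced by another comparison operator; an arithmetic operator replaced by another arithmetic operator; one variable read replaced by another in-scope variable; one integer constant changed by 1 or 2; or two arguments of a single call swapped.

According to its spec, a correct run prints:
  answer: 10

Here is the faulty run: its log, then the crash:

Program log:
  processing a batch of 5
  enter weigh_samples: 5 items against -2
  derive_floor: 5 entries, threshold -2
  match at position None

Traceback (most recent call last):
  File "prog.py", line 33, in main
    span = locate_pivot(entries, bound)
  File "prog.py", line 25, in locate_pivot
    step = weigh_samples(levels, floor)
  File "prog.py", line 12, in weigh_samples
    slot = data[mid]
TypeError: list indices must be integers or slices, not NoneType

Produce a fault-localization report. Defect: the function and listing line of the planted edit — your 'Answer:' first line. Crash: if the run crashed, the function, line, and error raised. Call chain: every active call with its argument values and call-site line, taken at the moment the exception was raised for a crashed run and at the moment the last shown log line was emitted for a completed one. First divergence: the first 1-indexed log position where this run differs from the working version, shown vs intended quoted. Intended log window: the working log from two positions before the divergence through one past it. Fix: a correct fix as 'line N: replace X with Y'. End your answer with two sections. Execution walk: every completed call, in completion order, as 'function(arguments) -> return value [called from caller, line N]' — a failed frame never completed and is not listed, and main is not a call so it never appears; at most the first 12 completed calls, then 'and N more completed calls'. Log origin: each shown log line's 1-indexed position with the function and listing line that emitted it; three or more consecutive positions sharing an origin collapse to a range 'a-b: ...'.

Answer: the defect is in derive_floor at line 3.
Key observation: At log position 4 the runs split — shown 'match at position None', but the working version logs 'match at position 1'.
Crash: weigh_samples, line 12, TypeError.
Call chain: main -> locate_pivot([3, -2, 11, 1, 10], -2) (called at line 33) -> weigh_samples([3, -2, 11, 1, 10], -2) (called at line 25).
First divergence: at position 4 the run shows 'match at position None' where the working version logs 'match at position 1'.
Intended log window:
  2: enter weigh_samples: 5 items against -2
  3: derive_floor: 5 entries, threshold -2
  4: match at position 1
  5: match at position 1
Execution walk:
  derive_floor([3, -2, 11, 1, 10], -2) -> None  [called from weigh_samples, line 10]
Log line origins:
  1: logged in main at line 32
  2: logged in weigh_samples at line 9
  3: logged in derive_floor at line 2
  4: logged in weigh_samples at line 11
A correct fix: line 3: replace `2` with `0`.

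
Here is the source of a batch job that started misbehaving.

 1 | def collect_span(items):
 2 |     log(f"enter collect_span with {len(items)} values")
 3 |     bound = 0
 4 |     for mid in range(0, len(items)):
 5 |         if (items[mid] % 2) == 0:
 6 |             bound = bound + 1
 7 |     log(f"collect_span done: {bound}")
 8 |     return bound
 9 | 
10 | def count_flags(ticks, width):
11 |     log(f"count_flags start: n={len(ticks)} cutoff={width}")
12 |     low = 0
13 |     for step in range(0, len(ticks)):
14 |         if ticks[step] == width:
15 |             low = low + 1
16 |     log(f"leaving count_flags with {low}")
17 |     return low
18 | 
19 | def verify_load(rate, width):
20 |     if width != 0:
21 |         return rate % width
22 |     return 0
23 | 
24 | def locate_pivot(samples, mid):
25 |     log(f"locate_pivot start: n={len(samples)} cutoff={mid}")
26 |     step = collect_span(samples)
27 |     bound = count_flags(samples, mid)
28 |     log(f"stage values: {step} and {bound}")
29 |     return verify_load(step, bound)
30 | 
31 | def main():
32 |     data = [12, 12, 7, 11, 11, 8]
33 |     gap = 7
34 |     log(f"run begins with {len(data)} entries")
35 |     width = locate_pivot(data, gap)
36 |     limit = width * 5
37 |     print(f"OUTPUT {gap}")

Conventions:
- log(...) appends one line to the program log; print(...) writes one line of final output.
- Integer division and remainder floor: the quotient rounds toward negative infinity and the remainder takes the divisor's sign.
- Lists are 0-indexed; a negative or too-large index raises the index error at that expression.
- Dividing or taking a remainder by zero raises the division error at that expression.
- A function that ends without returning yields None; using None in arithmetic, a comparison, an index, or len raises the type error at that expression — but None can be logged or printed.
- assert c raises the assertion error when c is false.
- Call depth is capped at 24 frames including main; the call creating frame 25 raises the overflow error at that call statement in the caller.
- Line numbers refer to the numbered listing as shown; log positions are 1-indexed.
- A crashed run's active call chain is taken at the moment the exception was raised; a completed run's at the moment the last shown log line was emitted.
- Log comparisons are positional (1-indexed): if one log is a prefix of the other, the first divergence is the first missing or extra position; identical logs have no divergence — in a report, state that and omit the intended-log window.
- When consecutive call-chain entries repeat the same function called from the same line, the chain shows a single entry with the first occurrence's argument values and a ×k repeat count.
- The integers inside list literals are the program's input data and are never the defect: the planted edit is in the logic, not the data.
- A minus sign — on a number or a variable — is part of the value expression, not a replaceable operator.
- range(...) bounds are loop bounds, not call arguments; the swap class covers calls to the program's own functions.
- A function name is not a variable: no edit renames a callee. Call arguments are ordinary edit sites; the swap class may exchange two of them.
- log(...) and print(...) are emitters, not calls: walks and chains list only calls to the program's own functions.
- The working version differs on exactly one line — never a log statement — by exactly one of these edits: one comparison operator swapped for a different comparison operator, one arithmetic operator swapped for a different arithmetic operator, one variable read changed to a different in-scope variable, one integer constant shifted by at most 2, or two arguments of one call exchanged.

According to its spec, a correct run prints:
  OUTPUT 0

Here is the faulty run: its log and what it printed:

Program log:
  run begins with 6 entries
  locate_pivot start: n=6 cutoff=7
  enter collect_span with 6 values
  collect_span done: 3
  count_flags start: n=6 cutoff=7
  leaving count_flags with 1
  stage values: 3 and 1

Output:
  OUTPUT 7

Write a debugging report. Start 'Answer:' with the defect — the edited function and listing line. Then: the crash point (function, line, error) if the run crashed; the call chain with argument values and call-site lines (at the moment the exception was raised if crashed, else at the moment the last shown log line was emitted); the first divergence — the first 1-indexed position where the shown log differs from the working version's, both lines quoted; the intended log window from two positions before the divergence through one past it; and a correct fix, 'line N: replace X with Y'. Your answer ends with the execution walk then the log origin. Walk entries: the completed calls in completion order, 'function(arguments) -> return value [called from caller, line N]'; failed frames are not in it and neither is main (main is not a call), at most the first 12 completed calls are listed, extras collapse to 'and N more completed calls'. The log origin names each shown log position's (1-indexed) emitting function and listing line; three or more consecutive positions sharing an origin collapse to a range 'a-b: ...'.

Answer: the defect is in main at line 37.
The tell: Log streams are identical — the defect surfaces only in the printed output.
Call chain: main -> locate_pivot([12, 12, 7, 11, 11, 8], 7) (called at line 35).
First divergence: none; the two logs match at every position.
Execution walk:
  collect_span([12, 12, 7, 11, 11, 8]) -> 3  [called from locate_pivot, line 26]
  count_flags([12, 12, 7, 11, 11, 8], 7) -> 1  [called from locate_pivot, line 27]
  verify_load(3, 1) -> 0  [called from locate_pivot, line 29]
  locate_pivot([12, 12, 7, 11, 11, 8], 7) -> 0  [called from main, line 35]
Log origins:
  1: from main, line 34
  2: from locate_pivot, line 25
  3: from collect_span, line 2
  4: from collect_span, line 7
  5: from count_flags, line 11
  6: from count_flags, line 16
  7: from locate_pivot, line 28
A correct fix: line 37: replace `gap` with `limit`.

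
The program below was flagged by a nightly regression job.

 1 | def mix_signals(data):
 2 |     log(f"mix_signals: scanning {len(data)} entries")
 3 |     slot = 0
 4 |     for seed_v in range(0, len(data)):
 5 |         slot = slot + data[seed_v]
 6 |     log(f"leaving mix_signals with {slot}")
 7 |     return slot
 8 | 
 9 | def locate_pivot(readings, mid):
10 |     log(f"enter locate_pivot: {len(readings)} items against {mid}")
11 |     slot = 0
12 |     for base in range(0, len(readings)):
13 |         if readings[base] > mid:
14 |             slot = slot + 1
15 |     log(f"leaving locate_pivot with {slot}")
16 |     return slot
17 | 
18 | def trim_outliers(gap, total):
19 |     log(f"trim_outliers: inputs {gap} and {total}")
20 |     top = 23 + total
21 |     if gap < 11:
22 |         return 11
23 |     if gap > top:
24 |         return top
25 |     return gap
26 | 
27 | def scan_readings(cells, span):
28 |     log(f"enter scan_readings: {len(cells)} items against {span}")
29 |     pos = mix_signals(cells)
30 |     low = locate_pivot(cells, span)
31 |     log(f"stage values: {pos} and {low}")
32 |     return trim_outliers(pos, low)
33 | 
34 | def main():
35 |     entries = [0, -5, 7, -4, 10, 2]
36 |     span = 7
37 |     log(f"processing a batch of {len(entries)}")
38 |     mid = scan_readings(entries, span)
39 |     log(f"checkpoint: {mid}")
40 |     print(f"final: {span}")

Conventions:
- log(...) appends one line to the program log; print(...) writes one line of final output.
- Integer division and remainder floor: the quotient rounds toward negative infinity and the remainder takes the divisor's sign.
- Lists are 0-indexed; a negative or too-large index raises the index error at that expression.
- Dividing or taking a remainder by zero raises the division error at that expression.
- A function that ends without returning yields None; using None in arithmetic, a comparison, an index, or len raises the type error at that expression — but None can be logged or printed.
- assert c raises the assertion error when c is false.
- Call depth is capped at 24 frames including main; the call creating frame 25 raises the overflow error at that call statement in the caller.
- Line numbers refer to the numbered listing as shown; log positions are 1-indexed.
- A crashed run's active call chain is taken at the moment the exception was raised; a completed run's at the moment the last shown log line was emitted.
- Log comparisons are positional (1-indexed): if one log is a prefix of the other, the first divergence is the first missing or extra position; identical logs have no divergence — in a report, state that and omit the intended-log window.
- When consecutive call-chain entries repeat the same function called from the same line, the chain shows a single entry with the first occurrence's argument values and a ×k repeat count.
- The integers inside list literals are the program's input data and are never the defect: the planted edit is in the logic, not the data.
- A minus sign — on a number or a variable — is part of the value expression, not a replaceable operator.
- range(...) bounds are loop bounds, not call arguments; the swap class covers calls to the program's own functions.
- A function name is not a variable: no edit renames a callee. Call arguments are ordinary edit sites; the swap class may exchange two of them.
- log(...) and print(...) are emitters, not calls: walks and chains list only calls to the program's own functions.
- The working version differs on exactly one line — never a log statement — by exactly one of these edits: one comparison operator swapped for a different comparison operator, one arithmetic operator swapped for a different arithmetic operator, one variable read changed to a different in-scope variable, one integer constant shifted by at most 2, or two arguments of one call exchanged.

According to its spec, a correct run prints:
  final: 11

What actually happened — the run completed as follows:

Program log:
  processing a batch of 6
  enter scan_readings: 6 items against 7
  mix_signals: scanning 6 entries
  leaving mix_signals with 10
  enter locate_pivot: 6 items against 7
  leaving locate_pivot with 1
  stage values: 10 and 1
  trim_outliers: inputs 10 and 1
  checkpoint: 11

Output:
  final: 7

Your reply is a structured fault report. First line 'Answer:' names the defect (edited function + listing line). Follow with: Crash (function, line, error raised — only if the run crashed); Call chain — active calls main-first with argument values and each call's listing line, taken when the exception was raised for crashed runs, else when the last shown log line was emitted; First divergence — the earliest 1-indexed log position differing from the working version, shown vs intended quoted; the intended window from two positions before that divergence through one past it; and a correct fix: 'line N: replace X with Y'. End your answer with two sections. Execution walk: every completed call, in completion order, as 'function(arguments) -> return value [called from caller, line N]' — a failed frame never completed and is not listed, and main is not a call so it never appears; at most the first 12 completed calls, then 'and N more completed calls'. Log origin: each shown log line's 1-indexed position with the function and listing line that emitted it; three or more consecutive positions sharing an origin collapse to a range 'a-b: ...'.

Answer: the defect is in main at line 40.
Key observation: Every logged value matches the working version; the printed result is what differs.
Call chain: main.
First divergence: none — the logs agree in full.
Execution walk:
  mix_signals([0, -5, 7, -4, 10, 2]) -> 10  [called from scan_readings, line 29]
  locate_pivot([0, -5, 7, -4, 10, 2], 7) -> 1  [called from scan_readings, line 30]
  trim_outliers(10, 1) -> 11  [called from scan_readings, line 32]
  scan_readings([0, -5, 7, -4, 10, 2], 7) -> 11  [called from main, line 38]
Origin of each log line:
  1: from main, line 37
  2: from scan_readings, line 28
  3: from mix_signals, line 2
  4: from mix_signals, line 6
  5: from locate_pivot, line 10
  6: from locate_pivot, line 15
  7: from scan_readings, line 31
  8: from trim_outliers, line 19
  9: from main, line 39
A correct fix: line 40: replace `span` with `mid`.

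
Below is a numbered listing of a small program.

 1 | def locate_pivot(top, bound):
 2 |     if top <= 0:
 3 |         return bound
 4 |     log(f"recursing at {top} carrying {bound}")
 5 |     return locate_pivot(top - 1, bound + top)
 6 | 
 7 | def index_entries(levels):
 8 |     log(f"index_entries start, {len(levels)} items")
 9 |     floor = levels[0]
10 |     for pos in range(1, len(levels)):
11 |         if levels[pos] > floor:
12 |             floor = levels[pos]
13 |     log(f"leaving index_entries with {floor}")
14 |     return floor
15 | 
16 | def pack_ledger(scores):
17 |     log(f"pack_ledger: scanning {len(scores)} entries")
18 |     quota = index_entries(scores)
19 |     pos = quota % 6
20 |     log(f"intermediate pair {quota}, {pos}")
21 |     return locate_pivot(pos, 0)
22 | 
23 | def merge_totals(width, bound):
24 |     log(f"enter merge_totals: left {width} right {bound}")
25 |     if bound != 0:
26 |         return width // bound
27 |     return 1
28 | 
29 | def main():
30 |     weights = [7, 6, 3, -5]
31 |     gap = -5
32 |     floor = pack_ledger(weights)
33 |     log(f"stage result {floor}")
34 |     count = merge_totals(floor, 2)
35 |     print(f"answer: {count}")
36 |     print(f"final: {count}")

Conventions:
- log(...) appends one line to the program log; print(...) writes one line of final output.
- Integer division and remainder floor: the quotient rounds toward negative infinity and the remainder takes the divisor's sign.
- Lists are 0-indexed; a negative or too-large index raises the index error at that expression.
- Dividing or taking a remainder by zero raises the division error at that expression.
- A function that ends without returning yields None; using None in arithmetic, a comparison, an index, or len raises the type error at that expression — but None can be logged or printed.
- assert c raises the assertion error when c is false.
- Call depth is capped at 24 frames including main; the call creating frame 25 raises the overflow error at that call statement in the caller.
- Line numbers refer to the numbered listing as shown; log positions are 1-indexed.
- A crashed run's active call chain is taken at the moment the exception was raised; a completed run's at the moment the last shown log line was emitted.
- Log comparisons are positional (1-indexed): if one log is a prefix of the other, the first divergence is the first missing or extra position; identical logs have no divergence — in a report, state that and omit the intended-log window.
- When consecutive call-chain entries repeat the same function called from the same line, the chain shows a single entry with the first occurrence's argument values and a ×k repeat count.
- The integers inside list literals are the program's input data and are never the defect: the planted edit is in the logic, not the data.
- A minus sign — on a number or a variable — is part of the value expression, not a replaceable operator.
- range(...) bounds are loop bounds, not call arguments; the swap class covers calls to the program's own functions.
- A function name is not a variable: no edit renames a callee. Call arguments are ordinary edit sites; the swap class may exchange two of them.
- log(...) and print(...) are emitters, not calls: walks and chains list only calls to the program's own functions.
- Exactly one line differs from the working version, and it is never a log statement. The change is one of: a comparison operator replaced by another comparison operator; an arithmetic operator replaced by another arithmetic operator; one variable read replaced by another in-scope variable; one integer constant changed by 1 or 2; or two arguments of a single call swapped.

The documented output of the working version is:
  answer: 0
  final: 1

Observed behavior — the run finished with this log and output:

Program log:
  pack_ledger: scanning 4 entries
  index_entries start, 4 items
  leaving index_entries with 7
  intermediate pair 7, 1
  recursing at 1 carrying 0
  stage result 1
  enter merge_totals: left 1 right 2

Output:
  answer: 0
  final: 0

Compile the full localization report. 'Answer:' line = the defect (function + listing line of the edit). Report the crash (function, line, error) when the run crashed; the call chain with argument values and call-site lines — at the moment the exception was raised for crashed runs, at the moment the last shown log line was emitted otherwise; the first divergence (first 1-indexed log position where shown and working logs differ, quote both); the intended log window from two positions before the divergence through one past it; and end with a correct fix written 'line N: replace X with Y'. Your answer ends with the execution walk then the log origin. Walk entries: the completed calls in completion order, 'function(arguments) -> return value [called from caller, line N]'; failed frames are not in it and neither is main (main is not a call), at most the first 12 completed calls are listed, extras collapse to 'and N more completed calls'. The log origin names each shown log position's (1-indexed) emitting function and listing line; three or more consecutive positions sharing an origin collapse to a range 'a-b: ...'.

Answer: the defect is in main at line 36.
Key fact: No log line changed; the fault shows up purely in the output.
Call chain: main -> merge_totals(1, 2) (called at line 34).
First divergence: there is none — every log position agrees.
Execution walk:
  index_entries([7, 6, 3, -5]) -> 7  [called from pack_ledger, line 18]
  locate_pivot(0, 1) -> 1  [called from locate_pivot, line 5]
  locate_pivot(1, 0) -> 1  [called from pack_ledger, line 21]
  pack_ledger([7, 6, 3, -5]) -> 1  [called from main, line 32]
  merge_totals(1, 2) -> 0  [called from main, line 34]
Origin of each log line:
  1: from pack_ledger, line 17
  2: from index_entries, line 8
  3: from index_entries, line 13
  4: from pack_ledger, line 20
  5: from locate_pivot, line 4
  6: from main, line 33
  7: from merge_totals, line 24
A correct fix: line 36: replace `count` with `floor`.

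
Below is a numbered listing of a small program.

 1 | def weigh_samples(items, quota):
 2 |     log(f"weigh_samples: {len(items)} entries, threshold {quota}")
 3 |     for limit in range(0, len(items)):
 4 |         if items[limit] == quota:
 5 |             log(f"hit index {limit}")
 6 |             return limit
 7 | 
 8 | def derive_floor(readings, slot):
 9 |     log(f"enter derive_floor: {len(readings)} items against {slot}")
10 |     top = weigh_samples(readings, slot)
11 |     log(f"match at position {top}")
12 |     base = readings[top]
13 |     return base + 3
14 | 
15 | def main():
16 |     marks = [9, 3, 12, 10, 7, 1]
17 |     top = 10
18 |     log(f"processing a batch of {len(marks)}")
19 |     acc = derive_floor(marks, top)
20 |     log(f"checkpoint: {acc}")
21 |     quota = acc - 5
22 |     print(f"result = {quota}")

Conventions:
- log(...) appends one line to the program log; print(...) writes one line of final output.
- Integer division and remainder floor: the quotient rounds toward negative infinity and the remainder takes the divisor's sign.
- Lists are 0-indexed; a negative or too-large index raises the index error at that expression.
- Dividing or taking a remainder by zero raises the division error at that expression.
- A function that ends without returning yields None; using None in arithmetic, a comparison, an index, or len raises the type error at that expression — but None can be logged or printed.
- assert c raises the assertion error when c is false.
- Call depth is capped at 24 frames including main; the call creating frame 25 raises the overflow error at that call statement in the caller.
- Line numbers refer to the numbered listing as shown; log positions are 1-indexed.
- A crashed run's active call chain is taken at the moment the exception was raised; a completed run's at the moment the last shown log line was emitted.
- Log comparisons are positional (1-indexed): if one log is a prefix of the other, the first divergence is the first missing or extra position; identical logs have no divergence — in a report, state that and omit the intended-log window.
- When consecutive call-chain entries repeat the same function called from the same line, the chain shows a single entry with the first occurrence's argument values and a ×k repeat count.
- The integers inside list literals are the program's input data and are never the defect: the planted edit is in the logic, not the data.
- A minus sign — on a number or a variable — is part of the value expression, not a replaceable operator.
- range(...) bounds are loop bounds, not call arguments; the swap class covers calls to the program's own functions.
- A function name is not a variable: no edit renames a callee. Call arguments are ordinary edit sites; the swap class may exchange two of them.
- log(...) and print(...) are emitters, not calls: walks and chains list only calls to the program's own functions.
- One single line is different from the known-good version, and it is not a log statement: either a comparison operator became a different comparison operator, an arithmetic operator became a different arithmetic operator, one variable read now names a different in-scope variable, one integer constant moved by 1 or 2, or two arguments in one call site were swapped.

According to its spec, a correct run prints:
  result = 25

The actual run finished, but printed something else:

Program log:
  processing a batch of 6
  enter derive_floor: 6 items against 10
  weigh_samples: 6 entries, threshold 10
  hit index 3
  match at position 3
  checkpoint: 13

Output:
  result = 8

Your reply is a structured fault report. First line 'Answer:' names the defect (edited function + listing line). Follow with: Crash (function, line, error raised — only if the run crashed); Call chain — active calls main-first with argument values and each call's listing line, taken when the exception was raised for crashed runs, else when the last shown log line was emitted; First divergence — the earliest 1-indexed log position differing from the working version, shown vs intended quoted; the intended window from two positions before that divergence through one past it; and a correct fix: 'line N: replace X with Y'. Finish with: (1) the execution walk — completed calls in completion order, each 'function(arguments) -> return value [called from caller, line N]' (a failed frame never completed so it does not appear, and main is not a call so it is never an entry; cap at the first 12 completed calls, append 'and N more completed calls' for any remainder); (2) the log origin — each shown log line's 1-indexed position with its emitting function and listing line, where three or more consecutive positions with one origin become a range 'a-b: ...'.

Answer: the defect is in derive_floor at line 13.
The tell: Log line 6 is where behavior first shows: 'checkpoint: 13' appears instead of 'checkpoint: 30'.
Call chain: main.
First divergence: at position 6 the run shows 'checkpoint: 13' where the working version logs 'checkpoint: 30'.
Intended log window:
  4: hit index 3
  5: match at position 3
  6: checkpoint: 30
Execution walk:
  weigh_samples([9, 3, 12, 10, 7, 1], 10) -> 3  [called from derive_floor, line 10]
  derive_floor([9, 3, 12, 10, 7, 1], 10) -> 13  [called from main, line 19]
Origin of each log line:
  1: emitted by main (line 18)
  2: emitted by derive_floor (line 9)
  3: emitted by weigh_samples (line 2)
  4: emitted by weigh_samples (line 5)
  5: emitted by derive_floor (line 11)
  6: emitted by main (line 20)
A correct fix: line 13: replace `+` with `*`.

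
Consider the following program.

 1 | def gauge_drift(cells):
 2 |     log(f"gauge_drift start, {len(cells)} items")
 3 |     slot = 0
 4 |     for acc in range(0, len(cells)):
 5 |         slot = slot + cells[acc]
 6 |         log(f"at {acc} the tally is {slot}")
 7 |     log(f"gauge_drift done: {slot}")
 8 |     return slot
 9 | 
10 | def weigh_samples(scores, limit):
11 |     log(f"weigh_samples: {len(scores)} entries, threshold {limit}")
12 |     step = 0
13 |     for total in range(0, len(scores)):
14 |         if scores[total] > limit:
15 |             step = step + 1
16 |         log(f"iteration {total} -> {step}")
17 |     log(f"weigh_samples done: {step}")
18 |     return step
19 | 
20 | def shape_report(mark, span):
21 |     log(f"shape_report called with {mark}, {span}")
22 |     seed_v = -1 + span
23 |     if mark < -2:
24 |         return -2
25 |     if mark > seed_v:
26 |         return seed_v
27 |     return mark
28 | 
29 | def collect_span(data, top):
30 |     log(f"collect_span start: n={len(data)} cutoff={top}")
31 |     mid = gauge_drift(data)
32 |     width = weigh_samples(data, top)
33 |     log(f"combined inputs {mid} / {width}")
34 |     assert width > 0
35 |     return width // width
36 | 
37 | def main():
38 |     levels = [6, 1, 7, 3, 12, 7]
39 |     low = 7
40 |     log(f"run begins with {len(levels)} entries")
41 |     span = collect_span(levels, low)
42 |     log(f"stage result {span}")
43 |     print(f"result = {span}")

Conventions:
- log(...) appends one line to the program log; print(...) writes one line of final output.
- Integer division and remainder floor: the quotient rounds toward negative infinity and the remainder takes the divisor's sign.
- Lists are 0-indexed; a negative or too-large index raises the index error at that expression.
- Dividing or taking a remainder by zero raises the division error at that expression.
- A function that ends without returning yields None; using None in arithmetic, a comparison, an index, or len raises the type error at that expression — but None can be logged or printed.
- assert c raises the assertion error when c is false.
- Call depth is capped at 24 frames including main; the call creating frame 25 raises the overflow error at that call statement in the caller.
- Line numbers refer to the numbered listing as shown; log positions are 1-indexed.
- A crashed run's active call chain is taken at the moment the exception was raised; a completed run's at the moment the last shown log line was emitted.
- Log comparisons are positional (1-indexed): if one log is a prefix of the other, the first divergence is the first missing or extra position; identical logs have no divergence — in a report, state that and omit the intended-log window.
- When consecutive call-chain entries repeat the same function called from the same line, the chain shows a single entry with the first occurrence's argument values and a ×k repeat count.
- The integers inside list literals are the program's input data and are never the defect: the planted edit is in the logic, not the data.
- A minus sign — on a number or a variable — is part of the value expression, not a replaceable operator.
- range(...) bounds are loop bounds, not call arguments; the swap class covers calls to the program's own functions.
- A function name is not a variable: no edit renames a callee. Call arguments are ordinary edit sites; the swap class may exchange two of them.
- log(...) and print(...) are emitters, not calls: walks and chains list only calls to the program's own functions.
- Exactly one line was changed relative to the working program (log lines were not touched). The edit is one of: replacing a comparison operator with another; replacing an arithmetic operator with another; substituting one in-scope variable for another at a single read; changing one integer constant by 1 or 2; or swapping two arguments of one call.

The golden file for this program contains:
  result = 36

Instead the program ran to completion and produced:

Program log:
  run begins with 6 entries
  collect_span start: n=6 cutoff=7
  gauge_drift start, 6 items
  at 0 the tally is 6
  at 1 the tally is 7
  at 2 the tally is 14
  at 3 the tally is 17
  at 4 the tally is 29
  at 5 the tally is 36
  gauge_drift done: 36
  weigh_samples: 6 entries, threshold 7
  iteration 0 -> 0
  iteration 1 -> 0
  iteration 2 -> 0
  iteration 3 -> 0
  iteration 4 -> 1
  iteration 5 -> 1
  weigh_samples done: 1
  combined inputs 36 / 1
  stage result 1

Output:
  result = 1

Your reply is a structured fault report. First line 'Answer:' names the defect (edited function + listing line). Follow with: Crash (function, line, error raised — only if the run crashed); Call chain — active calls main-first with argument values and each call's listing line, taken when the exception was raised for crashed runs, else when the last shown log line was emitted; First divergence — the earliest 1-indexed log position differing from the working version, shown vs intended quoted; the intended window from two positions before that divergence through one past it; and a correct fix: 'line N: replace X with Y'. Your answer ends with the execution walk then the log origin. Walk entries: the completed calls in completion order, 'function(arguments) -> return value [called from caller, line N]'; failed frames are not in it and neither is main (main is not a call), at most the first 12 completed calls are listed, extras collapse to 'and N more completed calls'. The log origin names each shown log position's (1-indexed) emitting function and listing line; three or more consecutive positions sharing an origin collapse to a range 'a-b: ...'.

Answer: the defect is in collect_span at line 35.
Core observation: Everything matches until log position 20, which reads 'stage result 1' in place of 'stage result 36'.
Call chain: main.
First divergence: position 20; shown 'stage result 1' vs intended 'stage result 36'.
Intended log window:
  18: weigh_samples done: 1
  19: combined inputs 36 / 1
  20: stage result 36
Execution walk:
  gauge_drift([6, 1, 7, 3, 12, 7]) -> 36  [called from collect_span, line 31]
  weigh_samples([6, 1, 7, 3, 12, 7], 7) -> 1  [called from collect_span, line 32]
  collect_span([6, 1, 7, 3, 12, 7], 7) -> 1  [called from main, line 41]
Log origins:
  1: logged in main at line 40
  2: logged in collect_span at line 30
  3: logged in gauge_drift at line 2
  4-9: logged in gauge_drift at line 6
  10: logged in gauge_drift at line 7
  11: logged in weigh_samples at line 11
  12-17: logged in weigh_samples at line 16
  18: logged in weigh_samples at line 17
  19: logged in collect_span at line 33
  20: logged in main at line 42
A correct fix: line 35: replace `width // width` with `mid // width`.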